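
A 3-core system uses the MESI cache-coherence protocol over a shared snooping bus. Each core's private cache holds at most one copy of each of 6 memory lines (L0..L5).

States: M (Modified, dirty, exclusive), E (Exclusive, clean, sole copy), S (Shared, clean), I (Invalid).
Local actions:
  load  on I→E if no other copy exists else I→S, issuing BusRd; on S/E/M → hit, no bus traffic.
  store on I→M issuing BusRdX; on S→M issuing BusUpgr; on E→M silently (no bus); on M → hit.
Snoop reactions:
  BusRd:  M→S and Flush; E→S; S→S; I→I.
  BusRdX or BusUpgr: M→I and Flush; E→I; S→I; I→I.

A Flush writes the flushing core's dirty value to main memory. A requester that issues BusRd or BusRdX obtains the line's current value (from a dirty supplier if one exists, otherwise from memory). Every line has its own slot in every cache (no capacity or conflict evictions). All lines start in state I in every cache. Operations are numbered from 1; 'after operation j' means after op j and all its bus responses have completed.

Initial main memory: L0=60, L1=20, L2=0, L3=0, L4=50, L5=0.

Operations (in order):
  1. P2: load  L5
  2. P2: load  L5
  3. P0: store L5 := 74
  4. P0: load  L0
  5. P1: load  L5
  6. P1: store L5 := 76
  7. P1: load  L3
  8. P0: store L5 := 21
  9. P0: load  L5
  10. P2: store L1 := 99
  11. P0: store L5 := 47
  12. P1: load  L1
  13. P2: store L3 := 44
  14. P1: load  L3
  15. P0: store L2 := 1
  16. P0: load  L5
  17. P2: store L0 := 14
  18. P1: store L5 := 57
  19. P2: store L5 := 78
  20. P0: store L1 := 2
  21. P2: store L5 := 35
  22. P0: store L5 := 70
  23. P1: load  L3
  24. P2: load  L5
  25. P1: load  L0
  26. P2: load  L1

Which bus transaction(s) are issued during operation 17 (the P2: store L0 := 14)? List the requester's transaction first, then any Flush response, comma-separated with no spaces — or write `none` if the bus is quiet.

bus = BusRdX

[1] P2: load  L5 | P0:I, P1:I, P2:E(0) | bus: BusRd
[2] P2: load  L5 | P0:I, P1:I, P2:E(0) | bus: none
[3] P0: store L5 := 74 | P0:M(74), P1:I, P2:I | bus: BusRdX
[4] P0: load  L0 | P0:E(60), P1:I, P2:I | bus: BusRd
[5] P1: load  L5 | P0:S(74), P1:S(74), P2:I | bus: BusRd,Flush
[6] P1: store L5 := 76 | P0:I, P1:M(76), P2:I | bus: BusUpgr
[7] P1: load  L3 | P0:I, P1:E(0), P2:I | bus: BusRd
[8] P0: store L5 := 21 | P0:M(21), P1:I, P2:I | bus: BusRdX,Flush
[9] P0: load  L5 | P0:M(21), P1:I, P2:I | bus: none
[10] P2: store L1 := 99 | P0:I, P1:I, P2:M(99) | bus: BusRdX
[11] P0: store L5 := 47 | P0:M(47), P1:I, P2:I | bus: none
[12] P1: load  L1 | P0:I, P1:S(99), P2:S(99) | bus: BusRd,Flush
[13] P2: store L3 := 44 | P0:I, P1:I, P2:M(44) | bus: BusRdX
[14] P1: load  L3 | P0:I, P1:S(44), P2:S(44) | bus: BusRd,Flush
[15] P0: store L2 := 1 | P0:M(1), P1:I, P2:I | bus: BusRdX
[16] P0: load  L5 | P0:M(47), P1:I, P2:I | bus: none
[17] P2: store L0 := 14 | P0:I, P1:I, P2:M(14) | bus: BusRdX
[18] P1: store L5 := 57 | P0:I, P1:M(57), P2:I | bus: BusRdX,Flush
[19] P2: store L5 := 78 | P0:I, P1:I, P2:M(78) | bus: BusRdX,Flush
[20] P0: store L1 := 2 | P0:M(2), P1:I, P2:I | bus: BusRdX
[21] P2: store L5 := 35 | P0:I, P1:I, P2:M(35) | bus: none
[22] P0: store L5 := 70 | P0:M(70), P1:I, P2:I | bus: BusRdX,Flush
[23] P1: load  L3 | P0:I, P1:S(44), P2:S(44) | bus: none
[24] P2: load  L5 | P0:S(70), P1:I, P2:S(70) | bus: BusRd,Flush
[25] P1: load  L0 | P0:I, P1:S(14), P2:S(14) | bus: BusRd,Flush
[26] P2: load  L1 | P0:S(2), P1:I, P2:S(2) | bus: BusRd,Flush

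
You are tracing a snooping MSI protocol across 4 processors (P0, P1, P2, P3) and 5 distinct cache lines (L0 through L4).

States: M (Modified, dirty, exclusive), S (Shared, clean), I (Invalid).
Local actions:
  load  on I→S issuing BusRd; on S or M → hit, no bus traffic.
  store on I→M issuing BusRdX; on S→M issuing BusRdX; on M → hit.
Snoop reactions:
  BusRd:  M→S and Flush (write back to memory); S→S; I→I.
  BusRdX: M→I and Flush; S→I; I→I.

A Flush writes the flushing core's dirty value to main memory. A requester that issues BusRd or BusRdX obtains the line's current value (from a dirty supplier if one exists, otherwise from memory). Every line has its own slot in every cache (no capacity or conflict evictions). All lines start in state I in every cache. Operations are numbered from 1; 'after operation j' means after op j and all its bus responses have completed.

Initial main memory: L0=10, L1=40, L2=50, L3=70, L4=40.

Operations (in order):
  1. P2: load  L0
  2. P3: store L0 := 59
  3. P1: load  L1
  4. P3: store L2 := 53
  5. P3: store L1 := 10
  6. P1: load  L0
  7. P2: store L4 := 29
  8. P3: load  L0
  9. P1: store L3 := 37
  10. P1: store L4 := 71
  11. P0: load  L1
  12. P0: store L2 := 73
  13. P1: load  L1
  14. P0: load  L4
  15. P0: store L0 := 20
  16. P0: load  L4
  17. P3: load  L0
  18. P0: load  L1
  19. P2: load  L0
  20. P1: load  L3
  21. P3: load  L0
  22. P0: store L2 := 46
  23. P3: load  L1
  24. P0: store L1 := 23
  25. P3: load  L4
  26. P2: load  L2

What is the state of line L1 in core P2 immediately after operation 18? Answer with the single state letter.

state = I

step 1: P2: load  L0  ⟶  IISI  (L0)  txn=BusRd  M[L0]=10
step 2: P3: store L0 := 59  ⟶  IIIM  (L0)  txn=BusRdX  M[L0]=10
step 3: P1: load  L1  ⟶  ISII  (L1)  txn=BusRd  M[L1]=40
step 4: P3: store L2 := 53  ⟶  IIIM  (L2)  txn=BusRdX  M[L2]=50
step 5: P3: store L1 := 10  ⟶  IIIM  (L1)  txn=BusRdX  M[L1]=40
step 6: P1: load  L0  ⟶  ISIS  (L0)  txn=BusRd+Flush  M[L0]=59
step 7: P2: store L4 := 29  ⟶  IIMI  (L4)  txn=BusRdX  M[L4]=40
step 8: P3: load  L0  ⟶  ISIS  (L0)  txn=∅  M[L0]=59
step 9: P1: store L3 := 37  ⟶  IMII  (L3)  txn=BusRdX  M[L3]=70
step 10: P1: store L4 := 71  ⟶  IMII  (L4)  txn=BusRdX+Flush  M[L4]=29
step 11: P0: load  L1  ⟶  SIIS  (L1)  txn=BusRd+Flush  M[L1]=10
step 12: P0: store L2 := 73  ⟶  MIII  (L2)  txn=BusRdX+Flush  M[L2]=53
step 13: P1: load  L1  ⟶  SSIS  (L1)  txn=BusRd  M[L1]=10
step 14: P0: load  L4  ⟶  SSII  (L4)  txn=BusRd+Flush  M[L4]=71
step 15: P0: store L0 := 20  ⟶  MIII  (L0)  txn=BusRdX  M[L0]=59
step 16: P0: load  L4  ⟶  SSII  (L4)  txn=∅  M[L4]=71
step 17: P3: load  L0  ⟶  SIIS  (L0)  txn=BusRd+Flush  M[L0]=20
step 18: P0: load  L1  ⟶  SSIS  (L1)  txn=∅  M[L1]=10
step 19: P2: load  L0  ⟶  SISS  (L0)  txn=BusRd  M[L0]=20
step 20: P1: load  L3  ⟶  IMII  (L3)  txn=∅  M[L3]=70
step 21: P3: load  L0  ⟶  SISS  (L0)  txn=∅  M[L0]=20
step 22: P0: store L2 := 46  ⟶  MIII  (L2)  txn=∅  M[L2]=53
step 23: P3: load  L1  ⟶  SSIS  (L1)  txn=∅  M[L1]=10
step 24: P0: store L1 := 23  ⟶  MIII  (L1)  txn=BusRdX  M[L1]=10
step 25: P3: load  L4  ⟶  SSIS  (L4)  txn=BusRd  M[L4]=71
step 26: P2: load  L2  ⟶  SISI  (L2)  txn=BusRd+Flush  M[L2]=46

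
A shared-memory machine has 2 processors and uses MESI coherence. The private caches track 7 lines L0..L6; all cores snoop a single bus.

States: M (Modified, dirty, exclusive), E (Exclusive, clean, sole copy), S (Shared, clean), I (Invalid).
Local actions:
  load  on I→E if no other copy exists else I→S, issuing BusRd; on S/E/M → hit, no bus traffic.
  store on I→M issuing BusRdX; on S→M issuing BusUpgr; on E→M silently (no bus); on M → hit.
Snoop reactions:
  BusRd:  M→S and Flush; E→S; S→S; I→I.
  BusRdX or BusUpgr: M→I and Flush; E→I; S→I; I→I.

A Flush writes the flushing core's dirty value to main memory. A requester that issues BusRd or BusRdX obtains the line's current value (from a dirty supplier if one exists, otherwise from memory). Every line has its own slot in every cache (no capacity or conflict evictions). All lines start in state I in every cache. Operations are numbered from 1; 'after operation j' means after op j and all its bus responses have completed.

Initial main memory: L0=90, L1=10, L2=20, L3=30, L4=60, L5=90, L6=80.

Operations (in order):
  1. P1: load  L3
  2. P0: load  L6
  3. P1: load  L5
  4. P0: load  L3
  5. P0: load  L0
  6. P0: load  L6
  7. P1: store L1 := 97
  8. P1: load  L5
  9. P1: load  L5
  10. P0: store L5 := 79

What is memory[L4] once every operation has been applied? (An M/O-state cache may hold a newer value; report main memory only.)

memory[L4] = 60

[1] P1: load  L3 | P0:I, P1:E(30) | bus: BusRd
[2] P0: load  L6 | P0:E(80), P1:I | bus: BusRd
[3] P1: load  L5 | P0:I, P1:E(90) | bus: BusRd
[4] P0: load  L3 | P0:S(30), P1:S(30) | bus: BusRd
[5] P0: load  L0 | P0:E(90), P1:I | bus: BusRd
[6] P0: load  L6 | P0:E(80), P1:I | bus: none
[7] P1: store L1 := 97 | P0:I, P1:M(97) | bus: BusRdX
[8] P1: load  L5 | P0:I, P1:E(90) | bus: none
[9] P1: load  L5 | P0:I, P1:E(90) | bus: none
[10] P0: store L5 := 79 | P0:M(79), P1:I | bus: BusRdX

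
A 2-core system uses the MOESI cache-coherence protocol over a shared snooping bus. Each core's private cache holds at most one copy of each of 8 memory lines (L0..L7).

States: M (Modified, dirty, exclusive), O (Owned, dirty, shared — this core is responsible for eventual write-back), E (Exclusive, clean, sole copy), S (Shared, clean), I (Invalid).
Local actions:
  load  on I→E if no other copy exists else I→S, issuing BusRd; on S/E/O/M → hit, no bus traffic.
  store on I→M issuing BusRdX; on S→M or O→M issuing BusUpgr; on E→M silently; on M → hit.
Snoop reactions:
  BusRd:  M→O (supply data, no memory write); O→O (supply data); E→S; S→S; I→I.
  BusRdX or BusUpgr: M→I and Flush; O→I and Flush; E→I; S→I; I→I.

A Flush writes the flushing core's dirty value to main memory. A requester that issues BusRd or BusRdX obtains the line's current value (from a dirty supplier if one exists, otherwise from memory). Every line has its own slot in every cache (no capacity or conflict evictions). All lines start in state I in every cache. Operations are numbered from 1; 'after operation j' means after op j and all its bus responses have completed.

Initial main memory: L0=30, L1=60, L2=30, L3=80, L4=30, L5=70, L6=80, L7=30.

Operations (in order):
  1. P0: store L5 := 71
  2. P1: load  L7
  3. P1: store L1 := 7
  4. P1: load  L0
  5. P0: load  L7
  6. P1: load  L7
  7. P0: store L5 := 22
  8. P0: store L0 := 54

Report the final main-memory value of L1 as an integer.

memory[L1] = 60

step 1: P0: store L5 := 71  ⟶  MI  (L5)  txn=BusRdX  M[L5]=70
step 2: P1: load  L7  ⟶  IE  (L7)  txn=BusRd  M[L7]=30
step 3: P1: store L1 := 7  ⟶  IM  (L1)  txn=BusRdX  M[L1]=60
step 4: P1: load  L0  ⟶  IE  (L0)  txn=BusRd  M[L0]=30
step 5: P0: load  L7  ⟶  SS  (L7)  txn=BusRd  M[L7]=30
step 6: P1: load  L7  ⟶  SS  (L7)  txn=∅  M[L7]=30
step 7: P0: store L5 := 22  ⟶  MI  (L5)  txn=∅  M[L5]=70
step 8: P0: store L0 := 54  ⟶  MI  (L0)  txn=BusRdX  M[L0]=30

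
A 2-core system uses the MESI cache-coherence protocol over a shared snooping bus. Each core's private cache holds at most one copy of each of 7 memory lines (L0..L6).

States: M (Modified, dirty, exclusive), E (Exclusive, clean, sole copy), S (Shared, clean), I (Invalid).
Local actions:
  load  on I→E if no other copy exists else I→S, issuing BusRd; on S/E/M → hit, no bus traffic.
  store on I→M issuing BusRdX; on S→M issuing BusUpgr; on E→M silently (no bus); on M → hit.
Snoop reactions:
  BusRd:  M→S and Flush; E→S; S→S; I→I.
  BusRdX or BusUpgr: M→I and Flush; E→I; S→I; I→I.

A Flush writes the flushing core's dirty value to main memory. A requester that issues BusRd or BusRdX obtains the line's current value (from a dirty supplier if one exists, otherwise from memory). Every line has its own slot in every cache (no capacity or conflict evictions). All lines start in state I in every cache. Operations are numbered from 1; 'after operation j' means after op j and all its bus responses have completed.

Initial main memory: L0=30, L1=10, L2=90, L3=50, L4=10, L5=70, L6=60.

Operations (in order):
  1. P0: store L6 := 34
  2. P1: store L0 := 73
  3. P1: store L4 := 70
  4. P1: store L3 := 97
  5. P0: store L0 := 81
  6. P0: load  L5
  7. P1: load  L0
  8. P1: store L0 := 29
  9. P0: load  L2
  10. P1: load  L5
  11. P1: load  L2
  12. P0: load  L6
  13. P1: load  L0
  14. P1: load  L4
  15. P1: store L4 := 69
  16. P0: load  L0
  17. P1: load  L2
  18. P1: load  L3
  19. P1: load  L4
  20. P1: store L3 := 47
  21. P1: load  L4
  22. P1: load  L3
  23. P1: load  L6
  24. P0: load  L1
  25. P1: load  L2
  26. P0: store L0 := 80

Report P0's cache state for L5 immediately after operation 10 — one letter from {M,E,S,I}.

state = S

1. P0: store L6 := 34  bus=[BusRdX]  L6: P0=M P1=I  mem[L6]=60
2. P1: store L0 := 73  bus=[BusRdX]  L0: P0=I P1=M  mem[L0]=30
3. P1: store L4 := 70  bus=[BusRdX]  L4: P0=I P1=M  mem[L4]=10
4. P1: store L3 := 97  bus=[BusRdX]  L3: P0=I P1=M  mem[L3]=50
5. P0: store L0 := 81  bus=[BusRdX,Flush]  L0: P0=M P1=I  mem[L0]=73
6. P0: load  L5  bus=[BusRd]  L5: P0=E P1=I  mem[L5]=70
7. P1: load  L0  bus=[BusRd,Flush]  L0: P0=S P1=S  mem[L0]=81
8. P1: store L0 := 29  bus=[BusUpgr]  L0: P0=I P1=M  mem[L0]=81
9. P0: load  L2  bus=[BusRd]  L2: P0=E P1=I  mem[L2]=90
10. P1: load  L5  bus=[BusRd]  L5: P0=S P1=S  mem[L5]=70
11. P1: load  L2  bus=[BusRd]  L2: P0=S P1=S  mem[L2]=90
12. P0: load  L6  bus=[-]  L6: P0=M P1=I  mem[L6]=60
13. P1: load  L0  bus=[-]  L0: P0=I P1=M  mem[L0]=81
14. P1: load  L4  bus=[-]  L4: P0=I P1=M  mem[L4]=10
15. P1: store L4 := 69  bus=[-]  L4: P0=I P1=M  mem[L4]=10
16. P0: load  L0  bus=[BusRd,Flush]  L0: P0=S P1=S  mem[L0]=29
17. P1: load  L2  bus=[-]  L2: P0=S P1=S  mem[L2]=90
18. P1: load  L3  bus=[-]  L3: P0=I P1=M  mem[L3]=50
19. P1: load  L4  bus=[-]  L4: P0=I P1=M  mem[L4]=10
20. P1: store L3 := 47  bus=[-]  L3: P0=I P1=M  mem[L3]=50
21. P1: load  L4  bus=[-]  L4: P0=I P1=M  mem[L4]=10
22. P1: load  L3  bus=[-]  L3: P0=I P1=M  mem[L3]=50
23. P1: load  L6  bus=[BusRd,Flush]  L6: P0=S P1=S  mem[L6]=34
24. P0: load  L1  bus=[BusRd]  L1: P0=E P1=I  mem[L1]=10
25. P1: load  L2  bus=[-]  L2: P0=S P1=S  mem[L2]=90
26. P0: store L0 := 80  bus=[BusUpgr]  L0: P0=M P1=I  mem[L0]=29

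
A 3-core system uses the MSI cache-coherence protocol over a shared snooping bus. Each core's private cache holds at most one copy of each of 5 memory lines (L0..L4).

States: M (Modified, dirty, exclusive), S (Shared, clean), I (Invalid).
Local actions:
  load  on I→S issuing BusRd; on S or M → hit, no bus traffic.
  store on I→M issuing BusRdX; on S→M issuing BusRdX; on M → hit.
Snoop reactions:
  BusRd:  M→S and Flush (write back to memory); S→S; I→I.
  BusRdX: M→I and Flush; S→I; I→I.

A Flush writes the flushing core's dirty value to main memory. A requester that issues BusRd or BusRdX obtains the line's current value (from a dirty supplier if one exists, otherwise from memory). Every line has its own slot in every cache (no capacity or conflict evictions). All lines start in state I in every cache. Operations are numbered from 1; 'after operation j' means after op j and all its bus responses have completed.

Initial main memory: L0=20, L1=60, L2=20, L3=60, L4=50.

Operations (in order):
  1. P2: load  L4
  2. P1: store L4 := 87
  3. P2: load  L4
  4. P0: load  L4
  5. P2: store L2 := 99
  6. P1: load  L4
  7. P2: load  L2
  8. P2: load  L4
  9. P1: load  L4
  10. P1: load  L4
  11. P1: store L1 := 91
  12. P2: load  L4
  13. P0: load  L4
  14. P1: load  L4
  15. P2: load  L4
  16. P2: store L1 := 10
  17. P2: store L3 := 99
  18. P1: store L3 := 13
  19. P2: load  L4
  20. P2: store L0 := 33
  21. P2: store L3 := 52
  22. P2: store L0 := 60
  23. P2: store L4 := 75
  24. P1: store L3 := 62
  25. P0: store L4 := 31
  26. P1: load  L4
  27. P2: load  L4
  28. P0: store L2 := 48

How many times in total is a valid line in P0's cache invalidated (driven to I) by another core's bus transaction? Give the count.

step 1: P2: load  L4  ⟶  IIS  (L4)  txn=BusRd  M[L4]=50
step 2: P1: store L4 := 87  ⟶  IMI  (L4)  txn=BusRdX  M[L4]=50
step 3: P2: load  L4  ⟶  ISS  (L4)  txn=BusRd+Flush  M[L4]=87
step 4: P0: load  L4  ⟶  SSS  (L4)  txn=BusRd  M[L4]=87
step 5: P2: store L2 := 99  ⟶  IIM  (L2)  txn=BusRdX  M[L2]=20
step 6: P1: load  L4  ⟶  SSS  (L4)  txn=∅  M[L4]=87
step 7: P2: load  L2  ⟶  IIM  (L2)  txn=∅  M[L2]=20
step 8: P2: load  L4  ⟶  SSS  (L4)  txn=∅  M[L4]=87
step 9: P1: load  L4  ⟶  SSS  (L4)  txn=∅  M[L4]=87
step 10: P1: load  L4  ⟶  SSS  (L4)  txn=∅  M[L4]=87
step 11: P1: store L1 := 91  ⟶  IMI  (L1)  txn=BusRdX  M[L1]=60
step 12: P2: load  L4  ⟶  SSS  (L4)  txn=∅  M[L4]=87
step 13: P0: load  L4  ⟶  SSS  (L4)  txn=∅  M[L4]=87
step 14: P1: load  L4  ⟶  SSS  (L4)  txn=∅  M[L4]=87
step 15: P2: load  L4  ⟶  SSS  (L4)  txn=∅  M[L4]=87
step 16: P2: store L1 := 10  ⟶  IIM  (L1)  txn=BusRdX+Flush  M[L1]=91
step 17: P2: store L3 := 99  ⟶  IIM  (L3)  txn=BusRdX  M[L3]=60
step 18: P1: store L3 := 13  ⟶  IMI  (L3)  txn=BusRdX+Flush  M[L3]=99
step 19: P2: load  L4  ⟶  SSS  (L4)  txn=∅  M[L4]=87
step 20: P2: store L0 := 33  ⟶  IIM  (L0)  txn=BusRdX  M[L0]=20
step 21: P2: store L3 := 52  ⟶  IIM  (L3)  txn=BusRdX+Flush  M[L3]=13
step 22: P2: store L0 := 60  ⟶  IIM  (L0)  txn=∅  M[L0]=20
step 23: P2: store L4 := 75  ⟶  IIM  (L4)  txn=BusRdX  M[L4]=87
step 24: P1: store L3 := 62  ⟶  IMI  (L3)  txn=BusRdX+Flush  M[L3]=52
step 25: P0: store L4 := 31  ⟶  MII  (L4)  txn=BusRdX+Flush  M[L4]=75
step 26: P1: load  L4  ⟶  SSI  (L4)  txn=BusRd+Flush  M[L4]=31
step 27: P2: load  L4  ⟶  SSS  (L4)  txn=BusRd  M[L4]=31
step 28: P0: store L2 := 48  ⟶  MII  (L2)  txn=BusRdX+Flush  M[L2]=99

invalidations = 1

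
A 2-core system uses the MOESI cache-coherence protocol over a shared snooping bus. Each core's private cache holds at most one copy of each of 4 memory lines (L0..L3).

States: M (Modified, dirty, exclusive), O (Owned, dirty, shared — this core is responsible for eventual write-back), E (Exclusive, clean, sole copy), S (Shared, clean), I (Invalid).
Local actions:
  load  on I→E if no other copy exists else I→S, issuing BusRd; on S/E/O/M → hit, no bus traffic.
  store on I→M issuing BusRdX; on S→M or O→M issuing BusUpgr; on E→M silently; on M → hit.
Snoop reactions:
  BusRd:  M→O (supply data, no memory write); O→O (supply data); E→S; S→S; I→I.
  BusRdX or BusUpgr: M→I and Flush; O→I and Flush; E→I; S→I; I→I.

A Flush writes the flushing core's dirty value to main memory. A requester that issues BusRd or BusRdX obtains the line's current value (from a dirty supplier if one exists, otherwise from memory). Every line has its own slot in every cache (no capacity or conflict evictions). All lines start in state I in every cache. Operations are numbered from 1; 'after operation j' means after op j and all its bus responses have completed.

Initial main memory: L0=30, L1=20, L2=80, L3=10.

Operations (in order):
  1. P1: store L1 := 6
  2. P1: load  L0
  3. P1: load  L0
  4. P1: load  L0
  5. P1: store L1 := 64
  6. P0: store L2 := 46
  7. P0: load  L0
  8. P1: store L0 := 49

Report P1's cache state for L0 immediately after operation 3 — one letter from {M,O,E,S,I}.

step 1: P1: store L1 := 6  ⟶  IM  (L1)  txn=BusRdX  M[L1]=20
step 2: P1: load  L0  ⟶  IE  (L0)  txn=BusRd  M[L0]=30
step 3: P1: load  L0  ⟶  IE  (L0)  txn=∅  M[L0]=30
step 4: P1: load  L0  ⟶  IE  (L0)  txn=∅  M[L0]=30
step 5: P1: store L1 := 64  ⟶  IM  (L1)  txn=∅  M[L1]=20
step 6: P0: store L2 := 46  ⟶  MI  (L2)  txn=BusRdX  M[L2]=80
step 7: P0: load  L0  ⟶  SS  (L0)  txn=BusRd  M[L0]=30
step 8: P1: store L0 := 49  ⟶  IM  (L0)  txn=BusUpgr  M[L0]=30

state = E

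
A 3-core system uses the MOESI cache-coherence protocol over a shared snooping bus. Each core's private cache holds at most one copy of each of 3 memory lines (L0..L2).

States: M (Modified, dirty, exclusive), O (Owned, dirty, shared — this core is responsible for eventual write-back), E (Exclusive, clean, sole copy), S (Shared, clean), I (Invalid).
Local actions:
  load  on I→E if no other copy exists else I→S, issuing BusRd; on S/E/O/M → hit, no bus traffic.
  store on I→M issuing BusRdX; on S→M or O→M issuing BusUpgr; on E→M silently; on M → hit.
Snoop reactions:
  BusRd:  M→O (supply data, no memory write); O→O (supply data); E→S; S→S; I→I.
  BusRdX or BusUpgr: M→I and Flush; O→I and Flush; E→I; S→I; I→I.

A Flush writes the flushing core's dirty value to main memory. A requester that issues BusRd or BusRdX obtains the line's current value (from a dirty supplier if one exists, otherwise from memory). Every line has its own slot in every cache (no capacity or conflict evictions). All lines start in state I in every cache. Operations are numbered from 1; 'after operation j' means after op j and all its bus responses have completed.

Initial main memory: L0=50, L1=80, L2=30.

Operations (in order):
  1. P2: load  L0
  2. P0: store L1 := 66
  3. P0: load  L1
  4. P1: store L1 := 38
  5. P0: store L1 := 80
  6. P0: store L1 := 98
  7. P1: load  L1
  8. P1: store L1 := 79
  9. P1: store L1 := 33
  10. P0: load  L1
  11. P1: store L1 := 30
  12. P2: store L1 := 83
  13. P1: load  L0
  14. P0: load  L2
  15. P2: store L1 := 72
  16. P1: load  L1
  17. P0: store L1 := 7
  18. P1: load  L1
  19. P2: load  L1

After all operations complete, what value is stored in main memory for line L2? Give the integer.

step 1: P2: load  L0  ⟶  IIE  (L0)  txn=BusRd  M[L0]=50
step 2: P0: store L1 := 66  ⟶  MII  (L1)  txn=BusRdX  M[L1]=80
step 3: P0: load  L1  ⟶  MII  (L1)  txn=∅  M[L1]=80
step 4: P1: store L1 := 38  ⟶  IMI  (L1)  txn=BusRdX+Flush  M[L1]=66
step 5: P0: store L1 := 80  ⟶  MII  (L1)  txn=BusRdX+Flush  M[L1]=38
step 6: P0: store L1 := 98  ⟶  MII  (L1)  txn=∅  M[L1]=38
step 7: P1: load  L1  ⟶  OSI  (L1)  txn=BusRd  M[L1]=38
step 8: P1: store L1 := 79  ⟶  IMI  (L1)  txn=BusUpgr+Flush  M[L1]=98
step 9: P1: store L1 := 33  ⟶  IMI  (L1)  txn=∅  M[L1]=98
step 10: P0: load  L1  ⟶  SOI  (L1)  txn=BusRd  M[L1]=98
step 11: P1: store L1 := 30  ⟶  IMI  (L1)  txn=BusUpgr  M[L1]=98
step 12: P2: store L1 := 83  ⟶  IIM  (L1)  txn=BusRdX+Flush  M[L1]=30
step 13: P1: load  L0  ⟶  ISS  (L0)  txn=BusRd  M[L0]=50
step 14: P0: load  L2  ⟶  EII  (L2)  txn=BusRd  M[L2]=30
step 15: P2: store L1 := 72  ⟶  IIM  (L1)  txn=∅  M[L1]=30
step 16: P1: load  L1  ⟶  ISO  (L1)  txn=BusRd  M[L1]=30
step 17: P0: store L1 := 7  ⟶  MII  (L1)  txn=BusRdX+Flush  M[L1]=72
step 18: P1: load  L1  ⟶  OSI  (L1)  txn=BusRd  M[L1]=72
step 19: P2: load  L1  ⟶  OSS  (L1)  txn=BusRd  M[L1]=72

memory[L2] = 30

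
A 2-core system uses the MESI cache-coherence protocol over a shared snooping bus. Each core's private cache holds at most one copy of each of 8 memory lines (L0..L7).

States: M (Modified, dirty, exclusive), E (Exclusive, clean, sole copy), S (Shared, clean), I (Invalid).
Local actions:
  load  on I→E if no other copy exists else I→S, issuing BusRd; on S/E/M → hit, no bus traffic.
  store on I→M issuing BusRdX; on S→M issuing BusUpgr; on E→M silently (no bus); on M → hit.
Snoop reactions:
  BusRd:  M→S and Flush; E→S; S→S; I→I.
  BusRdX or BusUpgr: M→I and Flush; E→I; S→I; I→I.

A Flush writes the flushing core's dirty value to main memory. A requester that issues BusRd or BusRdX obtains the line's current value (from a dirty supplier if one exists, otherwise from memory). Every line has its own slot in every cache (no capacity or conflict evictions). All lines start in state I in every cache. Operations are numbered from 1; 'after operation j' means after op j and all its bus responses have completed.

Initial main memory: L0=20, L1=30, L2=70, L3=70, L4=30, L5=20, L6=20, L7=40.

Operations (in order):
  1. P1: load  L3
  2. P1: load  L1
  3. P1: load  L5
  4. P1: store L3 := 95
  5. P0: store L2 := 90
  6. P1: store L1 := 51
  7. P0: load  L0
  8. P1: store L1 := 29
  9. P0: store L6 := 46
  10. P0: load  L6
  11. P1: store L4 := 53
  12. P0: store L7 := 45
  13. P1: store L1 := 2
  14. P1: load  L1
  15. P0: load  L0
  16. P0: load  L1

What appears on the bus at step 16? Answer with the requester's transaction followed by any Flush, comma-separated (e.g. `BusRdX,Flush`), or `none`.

bus = BusRd,Flush

  op1 P1: load  L3 → I/E on L3; bus BusRd; mem=70
  op2 P1: load  L1 → I/E on L1; bus BusRd; mem=30
  op3 P1: load  L5 → I/E on L5; bus BusRd; mem=20
  op4 P1: store L3 := 95 → I/M on L3; bus (none); mem=70
  op5 P0: store L2 := 90 → M/I on L2; bus BusRdX; mem=70
  op6 P1: store L1 := 51 → I/M on L1; bus (none); mem=30
  op7 P0: load  L0 → E/I on L0; bus BusRd; mem=20
  op8 P1: store L1 := 29 → I/M on L1; bus (none); mem=30
  op9 P0: store L6 := 46 → M/I on L6; bus BusRdX; mem=20
  op10 P0: load  L6 → M/I on L6; bus (none); mem=20
  op11 P1: store L4 := 53 → I/M on L4; bus BusRdX; mem=30
  op12 P0: store L7 := 45 → M/I on L7; bus BusRdX; mem=40
  op13 P1: store L1 := 2 → I/M on L1; bus (none); mem=30
  op14 P1: load  L1 → I/M on L1; bus (none); mem=30
  op15 P0: load  L0 → E/I on L0; bus (none); mem=20
  op16 P0: load  L1 → S/S on L1; bus BusRd Flush; mem=2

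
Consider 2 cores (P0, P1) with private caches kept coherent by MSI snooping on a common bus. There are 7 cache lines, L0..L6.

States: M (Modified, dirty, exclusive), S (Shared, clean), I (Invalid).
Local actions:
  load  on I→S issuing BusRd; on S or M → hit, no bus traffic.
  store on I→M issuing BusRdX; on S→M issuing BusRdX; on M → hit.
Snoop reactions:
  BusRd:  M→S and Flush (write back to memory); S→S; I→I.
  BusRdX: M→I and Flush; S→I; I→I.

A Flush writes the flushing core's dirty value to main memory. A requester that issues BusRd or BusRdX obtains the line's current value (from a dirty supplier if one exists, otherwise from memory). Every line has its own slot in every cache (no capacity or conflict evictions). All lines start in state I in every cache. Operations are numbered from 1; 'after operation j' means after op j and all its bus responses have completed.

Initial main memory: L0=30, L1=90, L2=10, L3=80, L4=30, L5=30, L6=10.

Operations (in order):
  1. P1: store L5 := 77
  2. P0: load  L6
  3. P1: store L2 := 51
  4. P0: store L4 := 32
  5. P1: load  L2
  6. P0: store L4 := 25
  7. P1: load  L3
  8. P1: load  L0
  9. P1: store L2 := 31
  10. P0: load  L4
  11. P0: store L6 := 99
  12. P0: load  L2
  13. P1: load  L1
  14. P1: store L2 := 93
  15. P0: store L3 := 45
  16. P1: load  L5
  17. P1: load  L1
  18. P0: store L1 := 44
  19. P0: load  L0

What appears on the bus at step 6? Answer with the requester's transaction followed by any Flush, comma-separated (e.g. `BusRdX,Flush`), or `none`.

[1] P1: store L5 := 77 | P0:I, P1:M(77) | bus: BusRdX
[2] P0: load  L6 | P0:S(10), P1:I | bus: BusRd
[3] P1: store L2 := 51 | P0:I, P1:M(51) | bus: BusRdX
[4] P0: store L4 := 32 | P0:M(32), P1:I | bus: BusRdX
[5] P1: load  L2 | P0:I, P1:M(51) | bus: none
[6] P0: store L4 := 25 | P0:M(25), P1:I | bus: none
[7] P1: load  L3 | P0:I, P1:S(80) | bus: BusRd
[8] P1: load  L0 | P0:I, P1:S(30) | bus: BusRd
[9] P1: store L2 := 31 | P0:I, P1:M(31) | bus: none
[10] P0: load  L4 | P0:M(25), P1:I | bus: none
[11] P0: store L6 := 99 | P0:M(99), P1:I | bus: BusRdX
[12] P0: load  L2 | P0:S(31), P1:S(31) | bus: BusRd,Flush
[13] P1: load  L1 | P0:I, P1:S(90) | bus: BusRd
[14] P1: store L2 := 93 | P0:I, P1:M(93) | bus: BusRdX
[15] P0: store L3 := 45 | P0:M(45), P1:I | bus: BusRdX
[16] P1: load  L5 | P0:I, P1:M(77) | bus: none
[17] P1: load  L1 | P0:I, P1:S(90) | bus: none
[18] P0: store L1 := 44 | P0:M(44), P1:I | bus: BusRdX
[19] P0: load  L0 | P0:S(30), P1:S(30) | bus: BusRd

bus = none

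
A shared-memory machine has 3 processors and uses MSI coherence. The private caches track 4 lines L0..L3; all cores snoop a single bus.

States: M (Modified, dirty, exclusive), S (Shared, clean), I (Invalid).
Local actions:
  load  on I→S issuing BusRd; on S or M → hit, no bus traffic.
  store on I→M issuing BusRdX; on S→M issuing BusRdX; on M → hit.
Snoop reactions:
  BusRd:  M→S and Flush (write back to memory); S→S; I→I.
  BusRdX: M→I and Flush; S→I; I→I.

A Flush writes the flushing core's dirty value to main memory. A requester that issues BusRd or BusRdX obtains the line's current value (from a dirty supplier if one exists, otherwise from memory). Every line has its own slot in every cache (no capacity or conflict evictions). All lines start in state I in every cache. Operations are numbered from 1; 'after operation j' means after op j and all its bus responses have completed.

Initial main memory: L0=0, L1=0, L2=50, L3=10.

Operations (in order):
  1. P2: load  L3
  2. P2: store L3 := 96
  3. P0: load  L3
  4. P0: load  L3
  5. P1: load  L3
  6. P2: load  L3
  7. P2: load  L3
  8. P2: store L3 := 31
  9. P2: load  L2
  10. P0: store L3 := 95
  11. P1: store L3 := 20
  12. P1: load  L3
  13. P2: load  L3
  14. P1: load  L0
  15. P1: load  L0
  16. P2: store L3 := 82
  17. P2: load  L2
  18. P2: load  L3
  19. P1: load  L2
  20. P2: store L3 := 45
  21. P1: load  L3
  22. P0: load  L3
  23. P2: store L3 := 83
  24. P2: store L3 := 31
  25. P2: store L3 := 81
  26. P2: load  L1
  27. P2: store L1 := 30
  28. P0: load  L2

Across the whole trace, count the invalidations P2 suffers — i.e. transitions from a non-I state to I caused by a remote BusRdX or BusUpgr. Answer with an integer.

invalidations = 1

[1] P2: load  L3 | P0:I, P1:I, P2:S(10) | bus: BusRd
[2] P2: store L3 := 96 | P0:I, P1:I, P2:M(96) | bus: BusRdX
[3] P0: load  L3 | P0:S(96), P1:I, P2:S(96) | bus: BusRd,Flush
[4] P0: load  L3 | P0:S(96), P1:I, P2:S(96) | bus: none
[5] P1: load  L3 | P0:S(96), P1:S(96), P2:S(96) | bus: BusRd
[6] P2: load  L3 | P0:S(96), P1:S(96), P2:S(96) | bus: none
[7] P2: load  L3 | P0:S(96), P1:S(96), P2:S(96) | bus: none
[8] P2: store L3 := 31 | P0:I, P1:I, P2:M(31) | bus: BusRdX
[9] P2: load  L2 | P0:I, P1:I, P2:S(50) | bus: BusRd
[10] P0: store L3 := 95 | P0:M(95), P1:I, P2:I | bus: BusRdX,Flush
[11] P1: store L3 := 20 | P0:I, P1:M(20), P2:I | bus: BusRdX,Flush
[12] P1: load  L3 | P0:I, P1:M(20), P2:I | bus: none
[13] P2: load  L3 | P0:I, P1:S(20), P2:S(20) | bus: BusRd,Flush
[14] P1: load  L0 | P0:I, P1:S(0), P2:I | bus: BusRd
[15] P1: load  L0 | P0:I, P1:S(0), P2:I | bus: none
[16] P2: store L3 := 82 | P0:I, P1:I, P2:M(82) | bus: BusRdX
[17] P2: load  L2 | P0:I, P1:I, P2:S(50) | bus: none
[18] P2: load  L3 | P0:I, P1:I, P2:M(82) | bus: none
[19] P1: load  L2 | P0:I, P1:S(50), P2:S(50) | bus: BusRd
[20] P2: store L3 := 45 | P0:I, P1:I, P2:M(45) | bus: none
[21] P1: load  L3 | P0:I, P1:S(45), P2:S(45) | bus: BusRd,Flush
[22] P0: load  L3 | P0:S(45), P1:S(45), P2:S(45) | bus: BusRd
[23] P2: store L3 := 83 | P0:I, P1:I, P2:M(83) | bus: BusRdX
[24] P2: store L3 := 31 | P0:I, P1:I, P2:M(31) | bus: none
[25] P2: store L3 := 81 | P0:I, P1:I, P2:M(81) | bus: none
[26] P2: load  L1 | P0:I, P1:I, P2:S(0) | bus: BusRd
[27] P2: store L1 := 30 | P0:I, P1:I, P2:M(30) | bus: BusRdX
[28] P0: load  L2 | P0:S(50), P1:S(50), P2:S(50) | bus: BusRd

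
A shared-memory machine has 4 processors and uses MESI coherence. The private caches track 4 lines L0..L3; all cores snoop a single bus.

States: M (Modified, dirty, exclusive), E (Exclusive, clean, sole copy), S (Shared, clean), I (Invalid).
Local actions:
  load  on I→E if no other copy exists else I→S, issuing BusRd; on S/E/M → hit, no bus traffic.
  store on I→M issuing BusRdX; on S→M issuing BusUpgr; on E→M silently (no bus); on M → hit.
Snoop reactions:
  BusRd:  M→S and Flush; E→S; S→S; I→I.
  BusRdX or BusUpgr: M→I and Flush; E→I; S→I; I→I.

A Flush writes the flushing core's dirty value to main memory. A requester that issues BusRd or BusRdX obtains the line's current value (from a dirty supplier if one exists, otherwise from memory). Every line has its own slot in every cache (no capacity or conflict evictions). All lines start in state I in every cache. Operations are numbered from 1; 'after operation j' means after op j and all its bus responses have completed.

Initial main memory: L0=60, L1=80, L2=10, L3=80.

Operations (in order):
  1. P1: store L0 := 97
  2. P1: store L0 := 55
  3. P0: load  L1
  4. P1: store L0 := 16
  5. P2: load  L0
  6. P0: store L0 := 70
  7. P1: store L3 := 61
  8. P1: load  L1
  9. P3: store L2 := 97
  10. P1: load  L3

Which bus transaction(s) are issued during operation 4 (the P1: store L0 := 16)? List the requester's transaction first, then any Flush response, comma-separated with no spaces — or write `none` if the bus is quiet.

1. P1: store L0 := 97  bus=[BusRdX]  L0: P0=I P1=M P2=I P3=I  mem[L0]=60
2. P1: store L0 := 55  bus=[-]  L0: P0=I P1=M P2=I P3=I  mem[L0]=60
3. P0: load  L1  bus=[BusRd]  L1: P0=E P1=I P2=I P3=I  mem[L1]=80
4. P1: store L0 := 16  bus=[-]  L0: P0=I P1=M P2=I P3=I  mem[L0]=60
5. P2: load  L0  bus=[BusRd,Flush]  L0: P0=I P1=S P2=S P3=I  mem[L0]=16
6. P0: store L0 := 70  bus=[BusRdX]  L0: P0=M P1=I P2=I P3=I  mem[L0]=16
7. P1: store L3 := 61  bus=[BusRdX]  L3: P0=I P1=M P2=I P3=I  mem[L3]=80
8. P1: load  L1  bus=[BusRd]  L1: P0=S P1=S P2=I P3=I  mem[L1]=80
9. P3: store L2 := 97  bus=[BusRdX]  L2: P0=I P1=I P2=I P3=M  mem[L2]=10
10. P1: load  L3  bus=[-]  L3: P0=I P1=M P2=I P3=I  mem[L3]=80

bus = none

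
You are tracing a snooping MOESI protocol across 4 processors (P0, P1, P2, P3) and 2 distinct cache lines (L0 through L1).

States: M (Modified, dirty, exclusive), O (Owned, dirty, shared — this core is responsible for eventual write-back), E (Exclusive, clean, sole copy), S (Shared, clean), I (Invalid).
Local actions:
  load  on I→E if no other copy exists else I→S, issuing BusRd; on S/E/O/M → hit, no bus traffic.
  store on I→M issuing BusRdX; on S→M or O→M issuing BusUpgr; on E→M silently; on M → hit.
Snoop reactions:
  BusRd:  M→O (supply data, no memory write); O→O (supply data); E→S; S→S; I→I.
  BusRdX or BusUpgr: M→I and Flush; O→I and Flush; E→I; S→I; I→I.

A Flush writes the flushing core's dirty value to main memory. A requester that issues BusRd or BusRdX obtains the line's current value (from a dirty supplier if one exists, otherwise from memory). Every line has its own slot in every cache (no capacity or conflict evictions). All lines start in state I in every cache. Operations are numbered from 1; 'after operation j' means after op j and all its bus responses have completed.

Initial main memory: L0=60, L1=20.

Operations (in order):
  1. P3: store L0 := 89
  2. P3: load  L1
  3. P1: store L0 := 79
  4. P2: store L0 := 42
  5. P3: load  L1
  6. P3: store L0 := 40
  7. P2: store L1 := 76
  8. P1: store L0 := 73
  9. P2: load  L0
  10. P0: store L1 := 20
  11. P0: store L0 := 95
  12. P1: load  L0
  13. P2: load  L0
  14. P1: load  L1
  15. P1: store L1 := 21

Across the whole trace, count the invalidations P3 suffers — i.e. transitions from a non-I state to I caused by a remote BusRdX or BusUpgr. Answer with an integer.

invalidations = 3

step 1: P3: store L0 := 89  ⟶  IIIM  (L0)  txn=BusRdX  M[L0]=60
step 2: P3: load  L1  ⟶  IIIE  (L1)  txn=BusRd  M[L1]=20
step 3: P1: store L0 := 79  ⟶  IMII  (L0)  txn=BusRdX+Flush  M[L0]=89
step 4: P2: store L0 := 42  ⟶  IIMI  (L0)  txn=BusRdX+Flush  M[L0]=79
step 5: P3: load  L1  ⟶  IIIE  (L1)  txn=∅  M[L1]=20
step 6: P3: store L0 := 40  ⟶  IIIM  (L0)  txn=BusRdX+Flush  M[L0]=42
step 7: P2: store L1 := 76  ⟶  IIMI  (L1)  txn=BusRdX  M[L1]=20
step 8: P1: store L0 := 73  ⟶  IMII  (L0)  txn=BusRdX+Flush  M[L0]=40
step 9: P2: load  L0  ⟶  IOSI  (L0)  txn=BusRd  M[L0]=40
step 10: P0: store L1 := 20  ⟶  MIII  (L1)  txn=BusRdX+Flush  M[L1]=76
step 11: P0: store L0 := 95  ⟶  MIII  (L0)  txn=BusRdX+Flush  M[L0]=73
step 12: P1: load  L0  ⟶  OSII  (L0)  txn=BusRd  M[L0]=73
step 13: P2: load  L0  ⟶  OSSI  (L0)  txn=BusRd  M[L0]=73
step 14: P1: load  L1  ⟶  OSII  (L1)  txn=BusRd  M[L1]=76
step 15: P1: store L1 := 21  ⟶  IMII  (L1)  txn=BusUpgr+Flush  M[L1]=20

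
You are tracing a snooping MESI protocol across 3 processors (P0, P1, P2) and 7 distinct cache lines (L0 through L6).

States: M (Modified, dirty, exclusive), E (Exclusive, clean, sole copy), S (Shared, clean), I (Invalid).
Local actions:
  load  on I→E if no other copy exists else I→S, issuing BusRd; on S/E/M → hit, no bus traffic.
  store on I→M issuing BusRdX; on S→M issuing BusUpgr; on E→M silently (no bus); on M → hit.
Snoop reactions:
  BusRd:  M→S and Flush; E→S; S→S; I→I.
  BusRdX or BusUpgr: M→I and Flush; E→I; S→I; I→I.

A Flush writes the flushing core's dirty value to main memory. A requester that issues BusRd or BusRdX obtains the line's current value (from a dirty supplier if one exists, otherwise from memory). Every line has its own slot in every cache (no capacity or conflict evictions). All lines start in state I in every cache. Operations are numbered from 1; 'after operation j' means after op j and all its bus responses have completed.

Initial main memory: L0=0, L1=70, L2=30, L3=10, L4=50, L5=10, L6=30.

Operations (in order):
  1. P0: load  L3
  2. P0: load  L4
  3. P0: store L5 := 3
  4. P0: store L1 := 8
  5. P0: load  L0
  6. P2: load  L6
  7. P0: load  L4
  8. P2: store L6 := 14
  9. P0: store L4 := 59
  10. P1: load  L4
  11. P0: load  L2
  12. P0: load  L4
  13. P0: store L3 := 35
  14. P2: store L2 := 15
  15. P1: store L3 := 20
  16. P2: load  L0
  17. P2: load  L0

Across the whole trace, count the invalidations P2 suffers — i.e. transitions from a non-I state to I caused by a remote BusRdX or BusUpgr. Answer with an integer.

1. P0: load  L3  bus=[BusRd]  L3: P0=E P1=I P2=I  mem[L3]=10
2. P0: load  L4  bus=[BusRd]  L4: P0=E P1=I P2=I  mem[L4]=50
3. P0: store L5 := 3  bus=[BusRdX]  L5: P0=M P1=I P2=I  mem[L5]=10
4. P0: store L1 := 8  bus=[BusRdX]  L1: P0=M P1=I P2=I  mem[L1]=70
5. P0: load  L0  bus=[BusRd]  L0: P0=E P1=I P2=I  mem[L0]=0
6. P2: load  L6  bus=[BusRd]  L6: P0=I P1=I P2=E  mem[L6]=30
7. P0: load  L4  bus=[-]  L4: P0=E P1=I P2=I  mem[L4]=50
8. P2: store L6 := 14  bus=[-]  L6: P0=I P1=I P2=M  mem[L6]=30
9. P0: store L4 := 59  bus=[-]  L4: P0=M P1=I P2=I  mem[L4]=50
10. P1: load  L4  bus=[BusRd,Flush]  L4: P0=S P1=S P2=I  mem[L4]=59
11. P0: load  L2  bus=[BusRd]  L2: P0=E P1=I P2=I  mem[L2]=30
12. P0: load  L4  bus=[-]  L4: P0=S P1=S P2=I  mem[L4]=59
13. P0: store L3 := 35  bus=[-]  L3: P0=M P1=I P2=I  mem[L3]=10
14. P2: store L2 := 15  bus=[BusRdX]  L2: P0=I P1=I P2=M  mem[L2]=30
15. P1: store L3 := 20  bus=[BusRdX,Flush]  L3: P0=I P1=M P2=I  mem[L3]=35
16. P2: load  L0  bus=[BusRd]  L0: P0=S P1=I P2=S  mem[L0]=0
17. P2: load  L0  bus=[-]  L0: P0=S P1=I P2=S  mem[L0]=0

invalidations = 0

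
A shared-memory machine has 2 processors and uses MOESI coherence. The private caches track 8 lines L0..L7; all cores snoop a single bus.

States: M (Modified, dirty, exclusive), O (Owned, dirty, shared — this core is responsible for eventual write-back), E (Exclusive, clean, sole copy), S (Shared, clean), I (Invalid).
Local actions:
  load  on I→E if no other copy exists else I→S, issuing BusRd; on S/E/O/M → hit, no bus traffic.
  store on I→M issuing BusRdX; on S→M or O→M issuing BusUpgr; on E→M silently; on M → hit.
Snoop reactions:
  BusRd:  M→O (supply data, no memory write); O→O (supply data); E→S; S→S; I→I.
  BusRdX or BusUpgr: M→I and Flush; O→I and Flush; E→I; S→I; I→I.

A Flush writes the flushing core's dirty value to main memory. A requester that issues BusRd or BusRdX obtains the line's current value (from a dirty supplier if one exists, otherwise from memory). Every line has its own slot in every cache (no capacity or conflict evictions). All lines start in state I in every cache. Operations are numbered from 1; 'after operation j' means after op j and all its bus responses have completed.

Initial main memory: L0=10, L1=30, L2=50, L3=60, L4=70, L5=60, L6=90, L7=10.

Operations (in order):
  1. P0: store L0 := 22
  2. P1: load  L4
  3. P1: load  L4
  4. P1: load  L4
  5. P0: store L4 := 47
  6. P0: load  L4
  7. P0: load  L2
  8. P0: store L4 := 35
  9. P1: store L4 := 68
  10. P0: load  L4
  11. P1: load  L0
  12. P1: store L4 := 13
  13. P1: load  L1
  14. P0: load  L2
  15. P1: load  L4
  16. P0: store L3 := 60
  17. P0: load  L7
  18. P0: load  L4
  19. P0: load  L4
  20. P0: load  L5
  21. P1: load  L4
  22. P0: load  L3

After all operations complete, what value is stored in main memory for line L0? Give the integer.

memory[L0] = 10

step 1: P0: store L0 := 22  ⟶  MI  (L0)  txn=BusRdX  M[L0]=10
step 2: P1: load  L4  ⟶  IE  (L4)  txn=BusRd  M[L4]=70
step 3: P1: load  L4  ⟶  IE  (L4)  txn=∅  M[L4]=70
step 4: P1: load  L4  ⟶  IE  (L4)  txn=∅  M[L4]=70
step 5: P0: store L4 := 47  ⟶  MI  (L4)  txn=BusRdX  M[L4]=70
step 6: P0: load  L4  ⟶  MI  (L4)  txn=∅  M[L4]=70
step 7: P0: load  L2  ⟶  EI  (L2)  txn=BusRd  M[L2]=50
step 8: P0: store L4 := 35  ⟶  MI  (L4)  txn=∅  M[L4]=70
step 9: P1: store L4 := 68  ⟶  IM  (L4)  txn=BusRdX+Flush  M[L4]=35
step 10: P0: load  L4  ⟶  SO  (L4)  txn=BusRd  M[L4]=35
step 11: P1: load  L0  ⟶  OS  (L0)  txn=BusRd  M[L0]=10
step 12: P1: store L4 := 13  ⟶  IM  (L4)  txn=BusUpgr  M[L4]=35
step 13: P1: load  L1  ⟶  IE  (L1)  txn=BusRd  M[L1]=30
step 14: P0: load  L2  ⟶  EI  (L2)  txn=∅  M[L2]=50
step 15: P1: load  L4  ⟶  IM  (L4)  txn=∅  M[L4]=35
step 16: P0: store L3 := 60  ⟶  MI  (L3)  txn=BusRdX  M[L3]=60
step 17: P0: load  L7  ⟶  EI  (L7)  txn=BusRd  M[L7]=10
step 18: P0: load  L4  ⟶  SO  (L4)  txn=BusRd  M[L4]=35
step 19: P0: load  L4  ⟶  SO  (L4)  txn=∅  M[L4]=35
step 20: P0: load  L5  ⟶  EI  (L5)  txn=BusRd  M[L5]=60
step 21: P1: load  L4  ⟶  SO  (L4)  txn=∅  M[L4]=35
step 22: P0: load  L3  ⟶  MI  (L3)  txn=∅  M[L3]=60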